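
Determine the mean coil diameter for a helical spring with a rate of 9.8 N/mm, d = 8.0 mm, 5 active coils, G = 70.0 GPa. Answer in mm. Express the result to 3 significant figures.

90.1 mm

D = (Gd⁴/(8N_a·k))^(1/3) = (70.0×10³·8.0⁴/(8·5·9.8))^(1/3)
  = (731429)^(1/3) = 90.0998 mm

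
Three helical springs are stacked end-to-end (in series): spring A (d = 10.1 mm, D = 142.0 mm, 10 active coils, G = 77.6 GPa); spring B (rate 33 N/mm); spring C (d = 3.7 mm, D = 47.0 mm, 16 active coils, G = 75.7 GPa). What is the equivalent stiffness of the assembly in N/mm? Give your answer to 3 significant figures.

0.800 N/mm

k_A = Gd⁴/(8D³N_a) = (77.6×10³)(10.1⁴)/(8·142.0³·10) = 3.5253 N/mm
k_C = Gd⁴/(8D³N_a) = (75.7×10³)(3.7⁴)/(8·47.0³·16) = 1.0676 N/mm
Series: 1/k_eq = 1/3.5253 + 1/33 + 1/1.0676 = 1.2507; k_eq = 0.79957 N/mm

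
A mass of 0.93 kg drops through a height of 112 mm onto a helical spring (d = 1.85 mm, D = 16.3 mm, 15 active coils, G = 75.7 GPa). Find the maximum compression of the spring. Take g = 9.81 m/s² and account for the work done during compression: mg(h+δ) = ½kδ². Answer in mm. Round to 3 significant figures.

40.4 mm

k = Gd⁴/(8D³N_a) = (75.7×10³)(1.85⁴)/(8·16.3³·15) = 1.7062 N/mm
W = mg = 0.93 × 9.81 = 9.1233 N
½kδ² − Wδ − Wh = 0 → δ = (W + √(W² + 2kWh))/k
δ = (9.1233 + √(83.235 + 3486.89))/1.7062 = (9.1233 + 59.751)/1.7062 = 40.366 mm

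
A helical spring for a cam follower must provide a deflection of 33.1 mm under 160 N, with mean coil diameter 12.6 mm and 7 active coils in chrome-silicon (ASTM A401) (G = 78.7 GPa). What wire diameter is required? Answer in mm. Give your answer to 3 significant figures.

1.62 mm

Required rate k = F/δ = 160/33.1 = 4.8338 N/mm
d = (8D³N_a·k / G)^(1/4) = (8·12.6³·7·4.8338 / (78.7×10³))^0.25
  = (6.8805)^0.25 = 1.6196 mm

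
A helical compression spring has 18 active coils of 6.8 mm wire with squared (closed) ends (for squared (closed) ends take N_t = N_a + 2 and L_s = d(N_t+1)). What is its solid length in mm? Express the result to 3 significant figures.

143 mm

squared (closed) ends: N_t = N_a + 2 = 18 + 2 = 20
L_s = d·(N_t+1) = 6.8 × 21 = 142.8 mm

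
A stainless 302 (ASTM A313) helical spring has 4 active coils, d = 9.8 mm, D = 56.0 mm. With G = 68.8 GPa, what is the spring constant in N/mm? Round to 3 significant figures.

113 N/mm

k = Gd⁴/(8D³N_a) = (68.8×10³ × 9.8⁴) / (8 × 56.0³ × 4)
  = 6.34589e+08 / 5.61971e+06 = 112.92 N/mm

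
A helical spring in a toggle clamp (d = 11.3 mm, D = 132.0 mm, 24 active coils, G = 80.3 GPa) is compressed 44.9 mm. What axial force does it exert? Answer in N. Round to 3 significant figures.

133 N

k = Gd⁴/(8D³N_a) = (80.3×10³)(11.3⁴)/(8·132.0³·24) = 2.9649 N/mm
F = k·δ = 2.9649 × 44.9 = 133.12 N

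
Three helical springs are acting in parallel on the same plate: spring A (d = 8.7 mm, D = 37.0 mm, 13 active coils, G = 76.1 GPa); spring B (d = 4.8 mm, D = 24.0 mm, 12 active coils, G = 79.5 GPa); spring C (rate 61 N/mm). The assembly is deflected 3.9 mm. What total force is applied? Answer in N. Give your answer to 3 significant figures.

685 N

k_A = Gd⁴/(8D³N_a) = (76.1×10³)(8.7⁴)/(8·37.0³·13) = 82.761 N/mm
k_B = Gd⁴/(8D³N_a) = (79.5×10³)(4.8⁴)/(8·24.0³·12) = 31.8 N/mm
Parallel: k_eq = 82.761 + 31.8 + 61 = 175.56 N/mm
F = k_eq·δ = 175.56·3.9 = 684.69 N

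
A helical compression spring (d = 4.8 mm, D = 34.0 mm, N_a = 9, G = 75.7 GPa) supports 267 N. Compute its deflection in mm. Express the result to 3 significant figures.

k = Gd⁴/(8D³N_a) = (75.7×10³)(4.8⁴)/(8·34.0³·9) = 14.2 N/mm
δ = F/k = 267 / 14.2 = 18.803 mm

18.8 mm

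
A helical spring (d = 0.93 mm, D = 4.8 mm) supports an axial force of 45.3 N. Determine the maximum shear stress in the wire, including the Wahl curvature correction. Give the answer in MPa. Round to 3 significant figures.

Spring index C = D/d = 4.8/0.93 = 5.1613
K_W = (4C−1)/(4C−4) + 0.615/C = 19.645/16.645 + 0.1192 = 1.2994
τ₀ = 8FD/(πd³) = 8·45.3·4.8/(π·0.93³) = 1739.52/2.527 = 688.38 MPa
τ_max = K·τ₀ = 1.2994 × 688.38 = 894.48 MPa

894 MPa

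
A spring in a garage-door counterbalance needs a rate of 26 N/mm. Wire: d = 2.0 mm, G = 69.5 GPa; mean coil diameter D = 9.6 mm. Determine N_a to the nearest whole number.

N_a = Gd⁴/(8D³k) = (69.5×10³ × 2.0⁴)/(8 × 9.6³ × 26)
    = 1.112e+06 / 184025 = 6.043 → 6 coils

6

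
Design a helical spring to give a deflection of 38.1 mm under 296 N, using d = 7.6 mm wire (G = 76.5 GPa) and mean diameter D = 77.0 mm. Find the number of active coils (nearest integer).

Required rate k = F/δ = 296/38.1 = 7.769 N/mm
N_a = Gd⁴/(8D³k) = (76.5×10³ × 7.6⁴)/(8 × 77.0³ × 7.769)
    = 2.55221e+08 / 2.83745e+07 = 8.995 → 9 coils

9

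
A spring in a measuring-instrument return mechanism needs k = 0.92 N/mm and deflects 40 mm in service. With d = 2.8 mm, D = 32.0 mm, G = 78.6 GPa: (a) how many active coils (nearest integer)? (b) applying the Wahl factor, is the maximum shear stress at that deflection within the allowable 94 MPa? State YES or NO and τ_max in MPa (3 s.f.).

(a) 20 coils; (b) NO, τ_max = 154 MPa

N_a = Gd⁴/(8D³k) = (78.6×10³)(2.8⁴)/(8·32.0³·0.92) = 20.03 → N_a = 20
Actual rate k = Gd⁴/(8D³·20) = 0.92148 N/mm
Working load F = kδ = 0.92148·40 = 36.859 N
C = 32.0/2.8 = 11.4286; K_W = (4C−1)/(4C−4)+0.615/C = 1.1257
τ_max = K_W·8FD/(πd³) = 1.1257·136.82 = 154.03 MPa
τ_max > 94 MPa → exceeds allowable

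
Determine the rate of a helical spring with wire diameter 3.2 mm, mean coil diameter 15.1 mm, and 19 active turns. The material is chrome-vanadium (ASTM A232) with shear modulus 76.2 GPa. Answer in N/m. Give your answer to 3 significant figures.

15300 N/m

k = Gd⁴/(8D³N_a) = (76.2×10³ × 3.2⁴) / (8 × 15.1³ × 19)
  = 7.99015e+06 / 523329 = 15.268 N/mm = 15268 N/m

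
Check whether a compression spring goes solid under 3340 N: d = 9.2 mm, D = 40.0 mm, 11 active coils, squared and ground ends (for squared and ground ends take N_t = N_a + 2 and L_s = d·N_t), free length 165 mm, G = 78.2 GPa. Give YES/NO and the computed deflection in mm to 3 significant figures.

NO, δ = 33.6 mm

k = Gd⁴/(8D³N_a) = (78.2×10³)(9.2⁴)/(8·40.0³·11) = 99.471 N/mm
N_t = 13; L_s = 9.2·13 = 119.6 mm; δ_solid = L₀ − L_s = 165 − 119.6 = 45.4 mm
δ = F/k = 3340/99.471 = 33.578 mm
δ < δ_solid → spring does not go solid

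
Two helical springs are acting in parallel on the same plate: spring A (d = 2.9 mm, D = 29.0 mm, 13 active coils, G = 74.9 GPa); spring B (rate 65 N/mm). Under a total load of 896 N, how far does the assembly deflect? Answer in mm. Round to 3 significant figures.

k_A = Gd⁴/(8D³N_a) = (74.9×10³)(2.9⁴)/(8·29.0³·13) = 2.0886 N/mm
Parallel: k_eq = 2.0886 + 65 = 67.089 N/mm
δ = F/k_eq = 896/67.089 = 13.355 mm

13.4 mm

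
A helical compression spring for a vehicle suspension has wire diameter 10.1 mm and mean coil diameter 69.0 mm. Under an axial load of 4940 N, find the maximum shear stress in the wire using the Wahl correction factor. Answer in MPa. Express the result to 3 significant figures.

Spring index C = D/d = 69.0/10.1 = 6.8317
K_W = (4C−1)/(4C−4) + 0.615/C = 26.327/23.327 + 0.0900 = 1.2186
τ₀ = 8FD/(πd³) = 8·4940·69.0/(π·10.1³) = 2.72688e+06/3236.8 = 842.47 MPa
τ_max = K·τ₀ = 1.2186 × 842.47 = 1026.7 MPa

1030 MPa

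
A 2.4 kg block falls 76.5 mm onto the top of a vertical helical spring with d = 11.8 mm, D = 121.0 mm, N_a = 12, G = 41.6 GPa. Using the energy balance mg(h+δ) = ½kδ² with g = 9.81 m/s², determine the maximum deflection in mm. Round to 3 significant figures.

k = Gd⁴/(8D³N_a) = (41.6×10³)(11.8⁴)/(8·121.0³·12) = 4.7424 N/mm
W = mg = 2.4 × 9.81 = 23.544 N
½kδ² − Wδ − Wh = 0 → δ = (W + √(W² + 2kWh))/k
δ = (23.544 + √(554.32 + 17083.1))/4.7424 = (23.544 + 132.81)/4.7424 = 32.969 mm

33.0 mm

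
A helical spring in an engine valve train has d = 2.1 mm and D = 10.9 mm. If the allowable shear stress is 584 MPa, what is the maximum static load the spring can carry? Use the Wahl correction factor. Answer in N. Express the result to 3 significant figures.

150 N

C = D/d = 10.9/2.1 = 5.1905
K_W = (4C−1)/(4C−4) + 0.615/C = 19.762/16.762 + 0.1185 = 1.2975
τ_max = K·8FD/(πd³) → F_max = τ_allow·πd³/(8DK)
F_max = 584·π·2.1³/(8·10.9·1.2975) = 16991/113.14 = 150.18 N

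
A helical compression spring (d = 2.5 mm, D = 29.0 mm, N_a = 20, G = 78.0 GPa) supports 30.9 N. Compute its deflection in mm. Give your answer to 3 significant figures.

39.6 mm

k = Gd⁴/(8D³N_a) = (78.0×10³)(2.5⁴)/(8·29.0³·20) = 0.7808 N/mm
δ = F/k = 30.9 / 0.7808 = 39.575 mm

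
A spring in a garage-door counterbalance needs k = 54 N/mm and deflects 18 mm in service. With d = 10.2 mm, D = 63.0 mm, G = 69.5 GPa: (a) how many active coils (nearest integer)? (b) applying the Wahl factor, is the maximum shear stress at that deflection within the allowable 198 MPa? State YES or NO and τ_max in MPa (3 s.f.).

(a) 7 coils; (b) YES, τ_max = 182 MPa

N_a = Gd⁴/(8D³k) = (69.5×10³)(10.2⁴)/(8·63.0³·54) = 6.964 → N_a = 7
Actual rate k = Gd⁴/(8D³·7) = 53.725 N/mm
Working load F = kδ = 53.725·18 = 967.05 N
C = 63.0/10.2 = 6.1765; K_W = (4C−1)/(4C−4)+0.615/C = 1.2445
τ_max = K_W·8FD/(πd³) = 1.2445·146.19 = 181.93 MPa
τ_max ≤ 198 MPa → acceptable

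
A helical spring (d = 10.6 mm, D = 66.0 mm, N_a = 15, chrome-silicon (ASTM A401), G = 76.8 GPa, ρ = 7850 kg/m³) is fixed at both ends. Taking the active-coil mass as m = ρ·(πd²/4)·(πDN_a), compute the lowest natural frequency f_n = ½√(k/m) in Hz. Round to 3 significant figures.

57.1 Hz

k = Gd⁴/(8D³N_a) = (76.8×10³)(10.6⁴)/(8·66.0³·15) = 28.104 N/mm = 28104 N/m
Wire length L = πDN_a = π·66.0·15 = 3110.2 mm
m = ρ·(πd²/4)·L = 7850 × 88.247×10⁻⁶ m² × 3.1102 m = 2.1545 kg
f_n = ½√(k/m) = 0.5·√(28104/2.1545) = 0.5·√(13044) = 57.105 Hz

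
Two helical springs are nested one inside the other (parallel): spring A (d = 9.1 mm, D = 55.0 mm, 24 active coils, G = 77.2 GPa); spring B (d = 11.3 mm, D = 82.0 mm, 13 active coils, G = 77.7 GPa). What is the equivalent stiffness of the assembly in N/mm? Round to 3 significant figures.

38.7 N/mm

k_A = Gd⁴/(8D³N_a) = (77.2×10³)(9.1⁴)/(8·55.0³·24) = 16.573 N/mm
k_B = Gd⁴/(8D³N_a) = (77.7×10³)(11.3⁴)/(8·82.0³·13) = 22.093 N/mm
Parallel: k_eq = 16.573 + 22.093 = 38.666 N/mm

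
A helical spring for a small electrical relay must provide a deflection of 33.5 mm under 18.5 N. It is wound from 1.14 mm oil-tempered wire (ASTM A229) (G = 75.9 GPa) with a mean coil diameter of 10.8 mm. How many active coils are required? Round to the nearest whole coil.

Required rate k = F/δ = 18.5/33.5 = 0.55224 N/mm
N_a = Gd⁴/(8D³k) = (75.9×10³ × 1.14⁴)/(8 × 10.8³ × 0.55224)
    = 128192 / 5565.29 = 23.03 → 23 coils

23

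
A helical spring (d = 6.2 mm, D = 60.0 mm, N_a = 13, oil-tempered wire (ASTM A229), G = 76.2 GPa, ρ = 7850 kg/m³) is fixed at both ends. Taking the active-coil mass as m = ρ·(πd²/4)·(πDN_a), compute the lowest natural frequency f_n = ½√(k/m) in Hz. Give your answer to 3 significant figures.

46.5 Hz

k = Gd⁴/(8D³N_a) = (76.2×10³)(6.2⁴)/(8·60.0³·13) = 5.0123 N/mm = 5012.3 N/m
Wire length L = πDN_a = π·60.0·13 = 2450.4 mm
m = ρ·(πd²/4)·L = 7850 × 30.191×10⁻⁶ m² × 2.4504 m = 0.58075 kg
f_n = ½√(k/m) = 0.5·√(5012.3/0.58075) = 0.5·√(8630.7) = 46.451 Hz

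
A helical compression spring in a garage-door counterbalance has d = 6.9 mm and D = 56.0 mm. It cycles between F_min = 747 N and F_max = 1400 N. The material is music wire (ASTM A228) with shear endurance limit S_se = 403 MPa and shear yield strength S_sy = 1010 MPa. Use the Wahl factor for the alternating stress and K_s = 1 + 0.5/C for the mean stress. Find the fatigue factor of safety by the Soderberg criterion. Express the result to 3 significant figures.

1.10

C = D/d = 56.0/6.9 = 8.1159; K_W = (4C−1)/(4C−4)+0.615/C = 1.1812; K_s = 1+0.5/C = 1.0616
F_a = (F_max−F_min)/2 = 326.5 N; F_m = (F_max+F_min)/2 = 1073.5 N
τ_a = K_W·8F_aD/(πd³) = 1.1812 × 141.73 = 167.41 MPa
τ_m = K_s·8F_mD/(πd³) = 1.0616 × 466 = 494.71 MPa
Soderberg: 1/n_f = τ_a/S_se + τ_m/S_sy = 167.41/403 + 494.71/1010 = 0.41541 + 0.48981 = 0.90521
n_f = 1/0.90521 = 1.105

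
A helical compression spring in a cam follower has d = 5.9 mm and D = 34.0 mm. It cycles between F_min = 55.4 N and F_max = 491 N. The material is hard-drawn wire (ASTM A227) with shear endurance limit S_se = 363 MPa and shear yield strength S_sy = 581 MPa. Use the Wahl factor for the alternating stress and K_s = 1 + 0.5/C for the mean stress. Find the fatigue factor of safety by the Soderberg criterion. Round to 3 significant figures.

C = D/d = 34.0/5.9 = 5.7627; K_W = (4C−1)/(4C−4)+0.615/C = 1.2642; K_s = 1+0.5/C = 1.0868
F_a = (F_max−F_min)/2 = 217.8 N; F_m = (F_max+F_min)/2 = 273.2 N
τ_a = K_W·8F_aD/(πd³) = 1.2642 × 91.817 = 116.07 MPa
τ_m = K_s·8F_mD/(πd³) = 1.0868 × 115.17 = 125.16 MPa
Soderberg: 1/n_f = τ_a/S_se + τ_m/S_sy = 116.07/363 + 125.16/581 = 0.31976 + 0.21543 = 0.53519
n_f = 1/0.53519 = 1.868

1.87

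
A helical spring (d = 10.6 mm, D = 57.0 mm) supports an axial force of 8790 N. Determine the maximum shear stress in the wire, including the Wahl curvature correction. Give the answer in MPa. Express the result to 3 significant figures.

Spring index C = D/d = 57.0/10.6 = 5.3774
K_W = (4C−1)/(4C−4) + 0.615/C = 20.509/17.509 + 0.1144 = 1.2857
τ₀ = 8FD/(πd³) = 8·8790·57.0/(π·10.6³) = 4.00824e+06/3741.7 = 1071.2 MPa
τ_max = K·τ₀ = 1.2857 × 1071.2 = 1377.3 MPa

1380 MPa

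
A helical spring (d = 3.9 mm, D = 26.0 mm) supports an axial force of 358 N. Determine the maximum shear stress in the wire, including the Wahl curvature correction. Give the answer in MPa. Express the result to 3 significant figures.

489 MPa

Spring index C = D/d = 26.0/3.9 = 6.6667
K_W = (4C−1)/(4C−4) + 0.615/C = 25.667/22.667 + 0.0922 = 1.2246
τ₀ = 8FD/(πd³) = 8·358·26.0/(π·3.9³) = 74464/186.36 = 399.58 MPa
τ_max = K·τ₀ = 1.2246 × 399.58 = 489.33 MPa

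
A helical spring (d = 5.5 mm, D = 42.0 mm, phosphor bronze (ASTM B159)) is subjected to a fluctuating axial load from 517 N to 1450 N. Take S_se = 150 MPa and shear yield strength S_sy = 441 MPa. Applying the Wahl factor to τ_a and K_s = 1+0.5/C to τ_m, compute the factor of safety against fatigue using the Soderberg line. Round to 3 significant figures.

0.256

C = D/d = 42.0/5.5 = 7.6364; K_W = (4C−1)/(4C−4)+0.615/C = 1.1935; K_s = 1+0.5/C = 1.0655
F_a = (F_max−F_min)/2 = 466.5 N; F_m = (F_max+F_min)/2 = 983.5 N
τ_a = K_W·8F_aD/(πd³) = 1.1935 × 299.88 = 357.93 MPa
τ_m = K_s·8F_mD/(πd³) = 1.0655 × 632.23 = 673.63 MPa
Soderberg: 1/n_f = τ_a/S_se + τ_m/S_sy = 357.93/150 + 673.63/441 = 2.38617 + 1.52750 = 3.9137
n_f = 1/3.9137 = 0.2555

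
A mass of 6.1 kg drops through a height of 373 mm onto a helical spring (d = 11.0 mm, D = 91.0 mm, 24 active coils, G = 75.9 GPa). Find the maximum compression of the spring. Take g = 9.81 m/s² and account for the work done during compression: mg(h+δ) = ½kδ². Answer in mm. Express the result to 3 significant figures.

84.4 mm

k = Gd⁴/(8D³N_a) = (75.9×10³)(11.0⁴)/(8·91.0³·24) = 7.6805 N/mm
W = mg = 6.1 × 9.81 = 59.841 N
½kδ² − Wδ − Wh = 0 → δ = (W + √(W² + 2kWh))/k
δ = (59.841 + √(3580.9 + 342866))/7.6805 = (59.841 + 588.6)/7.6805 = 84.427 mm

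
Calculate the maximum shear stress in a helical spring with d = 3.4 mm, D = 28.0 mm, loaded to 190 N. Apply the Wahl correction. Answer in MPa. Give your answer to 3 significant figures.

Spring index C = D/d = 28.0/3.4 = 8.2353
K_W = (4C−1)/(4C−4) + 0.615/C = 31.941/28.941 + 0.0747 = 1.1783
τ₀ = 8FD/(πd³) = 8·190·28.0/(π·3.4³) = 42560/123.48 = 344.68 MPa
τ_max = K·τ₀ = 1.1783 × 344.68 = 406.15 MPa

406 MPa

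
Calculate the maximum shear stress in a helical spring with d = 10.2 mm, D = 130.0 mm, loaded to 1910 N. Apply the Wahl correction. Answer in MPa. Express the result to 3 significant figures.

663 MPa

Spring index C = D/d = 130.0/10.2 = 12.7451
K_W = (4C−1)/(4C−4) + 0.615/C = 49.980/46.980 + 0.0483 = 1.1121
τ₀ = 8FD/(πd³) = 8·1910·130.0/(π·10.2³) = 1.9864e+06/3333.9 = 595.82 MPa
τ_max = K·τ₀ = 1.1121 × 595.82 = 662.62 MPa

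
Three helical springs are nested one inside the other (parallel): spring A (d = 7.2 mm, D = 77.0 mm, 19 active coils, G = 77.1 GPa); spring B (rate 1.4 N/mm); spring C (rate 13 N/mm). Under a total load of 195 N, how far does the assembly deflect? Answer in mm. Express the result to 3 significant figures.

k_A = Gd⁴/(8D³N_a) = (77.1×10³)(7.2⁴)/(8·77.0³·19) = 2.9859 N/mm
Parallel: k_eq = 2.9859 + 1.4 + 13 = 17.386 N/mm
δ = F/k_eq = 195/17.386 = 11.216 mm

11.2 mm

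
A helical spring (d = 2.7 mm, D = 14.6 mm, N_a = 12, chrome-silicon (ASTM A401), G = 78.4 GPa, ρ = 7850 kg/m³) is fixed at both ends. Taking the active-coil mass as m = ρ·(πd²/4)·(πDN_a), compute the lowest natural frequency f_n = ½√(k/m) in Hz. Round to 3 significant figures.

375 Hz

k = Gd⁴/(8D³N_a) = (78.4×10³)(2.7⁴)/(8·14.6³·12) = 13.946 N/mm = 13946 N/m
Wire length L = πDN_a = π·14.6·12 = 550.41 mm
m = ρ·(πd²/4)·L = 7850 × 5.7256×10⁻⁶ m² × 0.55041 m = 0.024738 kg
f_n = ½√(k/m) = 0.5·√(13946/0.024738) = 0.5·√(5.6373e+05) = 375.41 Hz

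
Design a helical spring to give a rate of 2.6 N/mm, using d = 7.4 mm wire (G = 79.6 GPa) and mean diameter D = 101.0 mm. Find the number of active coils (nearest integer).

11

N_a = Gd⁴/(8D³k) = (79.6×10³ × 7.4⁴)/(8 × 101.0³ × 2.6)
    = 2.38693e+08 / 2.14303e+07 = 11.14 → 11 coils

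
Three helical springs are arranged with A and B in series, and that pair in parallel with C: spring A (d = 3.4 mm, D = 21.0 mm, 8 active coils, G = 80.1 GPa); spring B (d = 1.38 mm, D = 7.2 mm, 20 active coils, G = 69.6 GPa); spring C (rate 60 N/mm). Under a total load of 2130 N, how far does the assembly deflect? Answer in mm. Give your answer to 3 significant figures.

33.6 mm

k_A = Gd⁴/(8D³N_a) = (80.1×10³)(3.4⁴)/(8·21.0³·8) = 18.06 N/mm
k_B = Gd⁴/(8D³N_a) = (69.6×10³)(1.38⁴)/(8·7.2³·20) = 4.2268 N/mm
Springs A,B series: k_AB = 1/(1/18.06+1/4.2268) = 3.4251 N/mm; parallel with C: k_eq = 3.4251+60 = 63.425 N/mm
δ = F/k_eq = 2130/63.425 = 33.583 mm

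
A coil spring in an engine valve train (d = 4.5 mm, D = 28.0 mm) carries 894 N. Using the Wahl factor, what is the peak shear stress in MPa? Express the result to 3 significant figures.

Spring index C = D/d = 28.0/4.5 = 6.2222
K_W = (4C−1)/(4C−4) + 0.615/C = 23.889/20.889 + 0.0988 = 1.2425
τ₀ = 8FD/(πd³) = 8·894·28.0/(π·4.5³) = 200256/286.28 = 699.52 MPa
τ_max = K·τ₀ = 1.2425 × 699.52 = 869.12 MPa

869 MPa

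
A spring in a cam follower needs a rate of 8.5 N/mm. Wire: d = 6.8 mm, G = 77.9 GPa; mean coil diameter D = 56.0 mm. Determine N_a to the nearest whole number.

14

N_a = Gd⁴/(8D³k) = (77.9×10³ × 6.8⁴)/(8 × 56.0³ × 8.5)
    = 1.66561e+08 / 1.19419e+07 = 13.95 → 14 coils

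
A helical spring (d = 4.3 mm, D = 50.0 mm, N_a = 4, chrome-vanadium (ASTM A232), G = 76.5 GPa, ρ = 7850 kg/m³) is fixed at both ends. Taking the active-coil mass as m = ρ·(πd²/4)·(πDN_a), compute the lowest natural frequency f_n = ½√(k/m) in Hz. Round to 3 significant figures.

k = Gd⁴/(8D³N_a) = (76.5×10³)(4.3⁴)/(8·50.0³·4) = 6.5385 N/mm = 6538.5 N/m
Wire length L = πDN_a = π·50.0·4 = 628.32 mm
m = ρ·(πd²/4)·L = 7850 × 14.522×10⁻⁶ m² × 0.62832 m = 0.071627 kg
f_n = ½√(k/m) = 0.5·√(6538.5/0.071627) = 0.5·√(91285) = 151.07 Hz

151 Hz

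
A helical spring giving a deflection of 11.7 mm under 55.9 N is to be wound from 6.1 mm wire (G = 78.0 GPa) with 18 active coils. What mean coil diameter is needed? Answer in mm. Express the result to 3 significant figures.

Required rate k = F/δ = 55.9/11.7 = 4.7778 N/mm
D = (Gd⁴/(8N_a·k))^(1/3) = (78.0×10³·6.1⁴/(8·18·4.7778))^(1/3)
  = (156973)^(1/3) = 53.9438 mm

53.9 mm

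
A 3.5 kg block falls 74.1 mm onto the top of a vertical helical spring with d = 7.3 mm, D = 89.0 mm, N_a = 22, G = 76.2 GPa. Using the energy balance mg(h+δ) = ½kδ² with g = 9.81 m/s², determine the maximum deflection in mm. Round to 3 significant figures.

77.2 mm

k = Gd⁴/(8D³N_a) = (76.2×10³)(7.3⁴)/(8·89.0³·22) = 1.7441 N/mm
W = mg = 3.5 × 9.81 = 34.335 N
½kδ² − Wδ − Wh = 0 → δ = (W + √(W² + 2kWh))/k
δ = (34.335 + √(1178.9 + 8874.6))/1.7441 = (34.335 + 100.27)/1.7441 = 77.177 mm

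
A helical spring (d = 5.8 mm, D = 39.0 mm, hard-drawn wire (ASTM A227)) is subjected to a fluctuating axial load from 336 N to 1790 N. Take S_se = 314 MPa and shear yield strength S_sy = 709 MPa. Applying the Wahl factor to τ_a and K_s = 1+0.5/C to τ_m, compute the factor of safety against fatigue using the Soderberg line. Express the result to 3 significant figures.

C = D/d = 39.0/5.8 = 6.7241; K_W = (4C−1)/(4C−4)+0.615/C = 1.2225; K_s = 1+0.5/C = 1.0744
F_a = (F_max−F_min)/2 = 727 N; F_m = (F_max+F_min)/2 = 1063 N
τ_a = K_W·8F_aD/(πd³) = 1.2225 × 370.05 = 452.38 MPa
τ_m = K_s·8F_mD/(πd³) = 1.0744 × 541.07 = 581.3 MPa
Soderberg: 1/n_f = τ_a/S_se + τ_m/S_sy = 452.38/314 + 581.3/709 = 1.44069 + 0.81989 = 2.2606
n_f = 1/2.2606 = 0.4424

0.442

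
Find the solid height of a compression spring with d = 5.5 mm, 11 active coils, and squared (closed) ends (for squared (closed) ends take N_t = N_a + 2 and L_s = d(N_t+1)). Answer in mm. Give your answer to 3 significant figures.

77.0 mm

squared (closed) ends: N_t = N_a + 2 = 11 + 2 = 13
L_s = d·(N_t+1) = 5.5 × 14 = 77 mm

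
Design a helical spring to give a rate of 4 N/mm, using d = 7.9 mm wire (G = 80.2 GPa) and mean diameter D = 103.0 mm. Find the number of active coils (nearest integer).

9

N_a = Gd⁴/(8D³k) = (80.2×10³ × 7.9⁴)/(8 × 103.0³ × 4)
    = 3.1238e+08 / 3.49673e+07 = 8.933 → 9 coils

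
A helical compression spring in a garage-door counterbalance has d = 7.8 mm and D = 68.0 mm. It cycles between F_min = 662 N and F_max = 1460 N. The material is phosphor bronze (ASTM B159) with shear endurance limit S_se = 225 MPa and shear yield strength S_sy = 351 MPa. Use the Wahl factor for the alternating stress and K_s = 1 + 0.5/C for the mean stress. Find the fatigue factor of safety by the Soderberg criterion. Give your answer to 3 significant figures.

C = D/d = 68.0/7.8 = 8.7179; K_W = (4C−1)/(4C−4)+0.615/C = 1.1677; K_s = 1+0.5/C = 1.0574
F_a = (F_max−F_min)/2 = 399 N; F_m = (F_max+F_min)/2 = 1061 N
τ_a = K_W·8F_aD/(πd³) = 1.1677 × 145.59 = 170.01 MPa
τ_m = K_s·8F_mD/(πd³) = 1.0574 × 387.15 = 409.36 MPa
Soderberg: 1/n_f = τ_a/S_se + τ_m/S_sy = 170.01/225 + 409.36/351 = 0.75560 + 1.16625 = 1.9219
n_f = 1/1.9219 = 0.5203

0.520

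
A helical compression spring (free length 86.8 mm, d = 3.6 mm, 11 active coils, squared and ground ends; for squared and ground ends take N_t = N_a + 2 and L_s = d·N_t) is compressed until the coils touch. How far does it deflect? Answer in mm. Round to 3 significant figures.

N_t = 13; L_s = 3.6·13 = 46.8 mm
δ_solid = L₀ − L_s = 86.8 − 46.8 = 40 mm

40.0 mm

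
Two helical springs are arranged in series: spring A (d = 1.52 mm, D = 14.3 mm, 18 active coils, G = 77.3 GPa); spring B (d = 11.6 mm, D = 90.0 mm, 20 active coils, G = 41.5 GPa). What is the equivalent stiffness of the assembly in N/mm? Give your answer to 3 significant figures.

k_A = Gd⁴/(8D³N_a) = (77.3×10³)(1.52⁴)/(8·14.3³·18) = 0.9799 N/mm
k_B = Gd⁴/(8D³N_a) = (41.5×10³)(11.6⁴)/(8·90.0³·20) = 6.4422 N/mm
Series: 1/k_eq = 1/0.9799 + 1/6.4422 = 1.1757; k_eq = 0.85053 N/mm

0.851 N/mm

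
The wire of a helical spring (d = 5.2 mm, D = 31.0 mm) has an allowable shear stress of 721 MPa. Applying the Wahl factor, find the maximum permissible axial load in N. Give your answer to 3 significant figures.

C = D/d = 31.0/5.2 = 5.9615
K_W = (4C−1)/(4C−4) + 0.615/C = 22.846/19.846 + 0.1032 = 1.2543
τ_max = K·8FD/(πd³) → F_max = τ_allow·πd³/(8DK)
F_max = 721·π·5.2³/(8·31.0·1.2543) = 3.1849e+05/311.07 = 1023.8 N

1020 N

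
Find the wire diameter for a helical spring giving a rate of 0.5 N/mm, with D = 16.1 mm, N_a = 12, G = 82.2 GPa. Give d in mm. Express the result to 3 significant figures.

d = (8D³N_a·k / G)^(1/4) = (8·16.1³·12·0.5 / (82.2×10³))^0.25
  = (2.437)^0.25 = 1.2494 mm

1.25 mm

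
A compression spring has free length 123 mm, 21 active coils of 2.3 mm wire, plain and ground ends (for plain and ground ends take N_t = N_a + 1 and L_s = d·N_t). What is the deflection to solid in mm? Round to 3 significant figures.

N_t = 22; L_s = 2.3·22 = 50.6 mm
δ_solid = L₀ − L_s = 123 − 50.6 = 72.4 mm

72.4 mm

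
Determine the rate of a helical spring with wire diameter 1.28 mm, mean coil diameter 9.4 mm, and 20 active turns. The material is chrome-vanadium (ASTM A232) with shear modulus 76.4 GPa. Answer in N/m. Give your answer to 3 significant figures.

1540 N/m

k = Gd⁴/(8D³N_a) = (76.4×10³ × 1.28⁴) / (8 × 9.4³ × 20)
  = 205085 / 132893 = 1.5432 N/mm = 1543.2 N/m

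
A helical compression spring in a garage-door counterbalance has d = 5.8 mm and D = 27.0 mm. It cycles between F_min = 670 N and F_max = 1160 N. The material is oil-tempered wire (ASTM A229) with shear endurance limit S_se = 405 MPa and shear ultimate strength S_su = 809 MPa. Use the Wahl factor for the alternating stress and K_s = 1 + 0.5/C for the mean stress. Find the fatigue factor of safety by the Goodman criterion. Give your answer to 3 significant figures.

1.38

C = D/d = 27.0/5.8 = 4.6552; K_W = (4C−1)/(4C−4)+0.615/C = 1.3373; K_s = 1+0.5/C = 1.1074
F_a = (F_max−F_min)/2 = 245 N; F_m = (F_max+F_min)/2 = 915 N
τ_a = K_W·8F_aD/(πd³) = 1.3373 × 86.335 = 115.46 MPa
τ_m = K_s·8F_mD/(πd³) = 1.1074 × 322.43 = 357.07 MPa
Goodman: 1/n_f = τ_a/S_se + τ_m/S_su = 115.46/405 + 357.07/809 = 0.28508 + 0.44137 = 0.72644
n_f = 1/0.72644 = 1.377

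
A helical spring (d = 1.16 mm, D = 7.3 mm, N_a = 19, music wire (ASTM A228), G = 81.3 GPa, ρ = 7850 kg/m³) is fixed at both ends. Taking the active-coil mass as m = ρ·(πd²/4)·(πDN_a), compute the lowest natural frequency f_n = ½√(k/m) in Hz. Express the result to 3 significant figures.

k = Gd⁴/(8D³N_a) = (81.3×10³)(1.16⁴)/(8·7.3³·19) = 2.4895 N/mm = 2489.5 N/m
Wire length L = πDN_a = π·7.3·19 = 435.74 mm
m = ρ·(πd²/4)·L = 7850 × 1.0568×10⁻⁶ m² × 0.43574 m = 0.0036149 kg
f_n = ½√(k/m) = 0.5·√(2489.5/0.0036149) = 0.5·√(6.8867e+05) = 414.93 Hz

415 Hz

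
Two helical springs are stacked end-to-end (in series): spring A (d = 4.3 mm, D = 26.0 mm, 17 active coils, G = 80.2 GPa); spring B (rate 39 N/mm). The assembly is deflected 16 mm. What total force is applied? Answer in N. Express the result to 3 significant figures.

k_A = Gd⁴/(8D³N_a) = (80.2×10³)(4.3⁴)/(8·26.0³·17) = 11.471 N/mm
Series: 1/k_eq = 1/11.471 + 1/39 = 0.11282; k_eq = 8.8637 N/mm
F = k_eq·δ = 8.8637·16 = 141.82 N

142 N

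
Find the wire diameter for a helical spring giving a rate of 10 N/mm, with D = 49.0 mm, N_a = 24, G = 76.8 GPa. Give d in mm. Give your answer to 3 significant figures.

7.36 mm

d = (8D³N_a·k / G)^(1/4) = (8·49.0³·24·10 / (76.8×10³))^0.25
  = (2941.2)^0.25 = 7.3643 mm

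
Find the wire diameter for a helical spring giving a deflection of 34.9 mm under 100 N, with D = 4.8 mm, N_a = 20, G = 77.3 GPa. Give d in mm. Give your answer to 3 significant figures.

0.900 mm

Required rate k = F/δ = 100/34.9 = 2.8653 N/mm
d = (8D³N_a·k / G)^(1/4) = (8·4.8³·20·2.8653 / (77.3×10³))^0.25
  = (0.6559)^0.25 = 0.8999 mm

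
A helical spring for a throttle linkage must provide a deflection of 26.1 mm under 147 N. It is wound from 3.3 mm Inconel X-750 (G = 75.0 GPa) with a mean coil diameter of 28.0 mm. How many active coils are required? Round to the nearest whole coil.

9

Required rate k = F/δ = 147/26.1 = 5.6322 N/mm
N_a = Gd⁴/(8D³k) = (75.0×10³ × 3.3⁴)/(8 × 28.0³ × 5.6322)
    = 8.89441e+06 / 989102 = 8.992 → 9 coils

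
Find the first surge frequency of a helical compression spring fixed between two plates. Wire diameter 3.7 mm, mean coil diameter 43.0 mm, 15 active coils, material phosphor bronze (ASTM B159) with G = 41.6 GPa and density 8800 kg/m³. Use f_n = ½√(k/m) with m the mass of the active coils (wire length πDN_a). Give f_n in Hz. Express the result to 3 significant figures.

32.6 Hz

k = Gd⁴/(8D³N_a) = (41.6×10³)(3.7⁴)/(8·43.0³·15) = 0.81717 N/mm = 817.17 N/m
Wire length L = πDN_a = π·43.0·15 = 2026.3 mm
m = ρ·(πd²/4)·L = 8800 × 10.752×10⁻⁶ m² × 2.0263 m = 0.19173 kg
f_n = ½√(k/m) = 0.5·√(817.17/0.19173) = 0.5·√(4262.1) = 32.643 Hz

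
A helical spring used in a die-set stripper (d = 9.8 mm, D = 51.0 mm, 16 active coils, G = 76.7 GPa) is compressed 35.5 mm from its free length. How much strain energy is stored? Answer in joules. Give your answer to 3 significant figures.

26.3 J

k = Gd⁴/(8D³N_a) = (76.7×10³)(9.8⁴)/(8·51.0³·16) = 41.666 N/mm
U = ½kδ² = 0.5 × 41.666 × 35.5² = 26255 N·mm = 26.255 J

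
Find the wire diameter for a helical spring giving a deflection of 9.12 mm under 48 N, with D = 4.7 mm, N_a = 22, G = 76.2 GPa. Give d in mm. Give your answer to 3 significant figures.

1.06 mm

Required rate k = F/δ = 48/9.12 = 5.2632 N/mm
d = (8D³N_a·k / G)^(1/4) = (8·4.7³·22·5.2632 / (76.2×10³))^0.25
  = (1.2621)^0.25 = 1.0599 mm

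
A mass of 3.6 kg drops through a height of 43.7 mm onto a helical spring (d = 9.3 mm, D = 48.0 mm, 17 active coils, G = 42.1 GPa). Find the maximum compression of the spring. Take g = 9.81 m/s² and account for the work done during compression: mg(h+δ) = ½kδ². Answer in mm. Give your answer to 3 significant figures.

k = Gd⁴/(8D³N_a) = (42.1×10³)(9.3⁴)/(8·48.0³·17) = 20.939 N/mm
W = mg = 3.6 × 9.81 = 35.316 N
½kδ² − Wδ − Wh = 0 → δ = (W + √(W² + 2kWh))/k
δ = (35.316 + √(1247.2 + 64630))/20.939 = (35.316 + 256.67)/20.939 = 13.945 mm

13.9 mm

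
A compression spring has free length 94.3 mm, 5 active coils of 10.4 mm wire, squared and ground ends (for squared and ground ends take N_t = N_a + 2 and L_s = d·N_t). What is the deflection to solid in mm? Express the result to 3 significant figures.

N_t = 7; L_s = 10.4·7 = 72.8 mm
δ_solid = L₀ − L_s = 94.3 − 72.8 = 21.5 mm

21.5 mm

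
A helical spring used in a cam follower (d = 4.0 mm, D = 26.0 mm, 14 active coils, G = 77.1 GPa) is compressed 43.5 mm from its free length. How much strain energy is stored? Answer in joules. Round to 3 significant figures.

9.49 J

k = Gd⁴/(8D³N_a) = (77.1×10³)(4.0⁴)/(8·26.0³·14) = 10.027 N/mm
U = ½kδ² = 0.5 × 10.027 × 43.5² = 9486.5 N·mm = 9.4865 J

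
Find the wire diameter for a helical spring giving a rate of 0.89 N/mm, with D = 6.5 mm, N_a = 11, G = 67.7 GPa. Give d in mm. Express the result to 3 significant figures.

0.751 mm

d = (8D³N_a·k / G)^(1/4) = (8·6.5³·11·0.89 / (67.7×10³))^0.25
  = (0.31771)^0.25 = 0.7508 mm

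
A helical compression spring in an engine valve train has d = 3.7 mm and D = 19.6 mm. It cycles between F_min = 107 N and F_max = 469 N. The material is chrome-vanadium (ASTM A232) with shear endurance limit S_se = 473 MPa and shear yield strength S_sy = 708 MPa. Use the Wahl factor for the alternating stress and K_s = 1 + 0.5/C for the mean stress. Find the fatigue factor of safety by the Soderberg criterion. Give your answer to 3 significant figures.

1.08

C = D/d = 19.6/3.7 = 5.2973; K_W = (4C−1)/(4C−4)+0.615/C = 1.2906; K_s = 1+0.5/C = 1.0944
F_a = (F_max−F_min)/2 = 181 N; F_m = (F_max+F_min)/2 = 288 N
τ_a = K_W·8F_aD/(πd³) = 1.2906 × 178.35 = 230.18 MPa
τ_m = K_s·8F_mD/(πd³) = 1.0944 × 283.78 = 310.57 MPa
Soderberg: 1/n_f = τ_a/S_se + τ_m/S_sy = 230.18/473 + 310.57/708 = 0.48664 + 0.43865 = 0.92529
n_f = 1/0.92529 = 1.081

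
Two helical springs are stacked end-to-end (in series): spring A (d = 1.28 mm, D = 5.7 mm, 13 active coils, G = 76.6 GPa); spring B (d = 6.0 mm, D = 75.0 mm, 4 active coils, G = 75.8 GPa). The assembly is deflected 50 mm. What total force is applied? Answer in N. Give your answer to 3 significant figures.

216 N

k_A = Gd⁴/(8D³N_a) = (76.6×10³)(1.28⁴)/(8·5.7³·13) = 10.676 N/mm
k_B = Gd⁴/(8D³N_a) = (75.8×10³)(6.0⁴)/(8·75.0³·4) = 7.2768 N/mm
Series: 1/k_eq = 1/10.676 + 1/7.2768 = 0.23109; k_eq = 4.3273 N/mm
F = k_eq·δ = 4.3273·50 = 216.37 N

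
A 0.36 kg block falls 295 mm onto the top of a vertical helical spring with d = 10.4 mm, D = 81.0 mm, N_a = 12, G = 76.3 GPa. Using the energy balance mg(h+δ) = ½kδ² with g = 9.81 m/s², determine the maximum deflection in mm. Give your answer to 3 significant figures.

k = Gd⁴/(8D³N_a) = (76.3×10³)(10.4⁴)/(8·81.0³·12) = 17.496 N/mm
W = mg = 0.36 × 9.81 = 3.5316 N
½kδ² − Wδ − Wh = 0 → δ = (W + √(W² + 2kWh))/k
δ = (3.5316 + √(12.472 + 36454.8))/17.496 = (3.5316 + 190.96)/17.496 = 11.117 mm

11.1 mm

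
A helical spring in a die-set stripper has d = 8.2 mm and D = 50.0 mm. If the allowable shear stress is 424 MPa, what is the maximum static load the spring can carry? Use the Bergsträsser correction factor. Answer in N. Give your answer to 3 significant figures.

C = D/d = 50.0/8.2 = 6.0976
K_B = (4C+2)/(4C−3) = 26.390/21.390 = 1.2338
τ_max = K·8FD/(πd³) → F_max = τ_allow·πd³/(8DK)
F_max = 424·π·8.2³/(8·50.0·1.2338) = 7.3444e+05/493.5 = 1488.2 N

1490 N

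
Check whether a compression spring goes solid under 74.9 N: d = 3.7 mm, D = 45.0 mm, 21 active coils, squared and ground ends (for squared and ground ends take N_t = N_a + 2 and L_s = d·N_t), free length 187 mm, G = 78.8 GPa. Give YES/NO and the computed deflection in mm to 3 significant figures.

NO, δ = 77.6 mm

k = Gd⁴/(8D³N_a) = (78.8×10³)(3.7⁴)/(8·45.0³·21) = 0.96469 N/mm
N_t = 23; L_s = 3.7·23 = 85.1 mm; δ_solid = L₀ − L_s = 187 − 85.1 = 101.9 mm
δ = F/k = 74.9/0.96469 = 77.642 mm
δ < δ_solid → spring does not go solid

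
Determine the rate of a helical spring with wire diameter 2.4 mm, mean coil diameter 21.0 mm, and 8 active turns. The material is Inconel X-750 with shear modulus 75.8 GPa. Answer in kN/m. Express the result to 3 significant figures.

4.24 kN/m

k = Gd⁴/(8D³N_a) = (75.8×10³ × 2.4⁴) / (8 × 21.0³ × 8)
  = 2.51486e+06 / 592704 = 4.243 N/mm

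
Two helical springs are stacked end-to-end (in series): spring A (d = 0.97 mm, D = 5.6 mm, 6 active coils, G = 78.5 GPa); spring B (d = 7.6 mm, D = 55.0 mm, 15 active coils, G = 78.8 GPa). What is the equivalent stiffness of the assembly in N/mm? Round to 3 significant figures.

5.07 N/mm

k_A = Gd⁴/(8D³N_a) = (78.5×10³)(0.97⁴)/(8·5.6³·6) = 8.2443 N/mm
k_B = Gd⁴/(8D³N_a) = (78.8×10³)(7.6⁴)/(8·55.0³·15) = 13.168 N/mm
Series: 1/k_eq = 1/8.2443 + 1/13.168 = 0.19724; k_eq = 5.07 N/mm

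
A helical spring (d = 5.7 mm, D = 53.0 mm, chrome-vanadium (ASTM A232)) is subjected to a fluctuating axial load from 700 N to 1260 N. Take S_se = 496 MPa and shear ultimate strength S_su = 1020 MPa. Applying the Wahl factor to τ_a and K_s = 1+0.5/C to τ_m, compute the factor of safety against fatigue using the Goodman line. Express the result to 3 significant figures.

C = D/d = 53.0/5.7 = 9.2982; K_W = (4C−1)/(4C−4)+0.615/C = 1.1565; K_s = 1+0.5/C = 1.0538
F_a = (F_max−F_min)/2 = 280 N; F_m = (F_max+F_min)/2 = 980 N
τ_a = K_W·8F_aD/(πd³) = 1.1565 × 204.06 = 236 MPa
τ_m = K_s·8F_mD/(πd³) = 1.0538 × 714.2 = 752.6 MPa
Goodman: 1/n_f = τ_a/S_se + τ_m/S_su = 236/496 + 752.6/1020 = 0.47580 + 0.73784 = 1.2136
n_f = 1/1.2136 = 0.824

0.824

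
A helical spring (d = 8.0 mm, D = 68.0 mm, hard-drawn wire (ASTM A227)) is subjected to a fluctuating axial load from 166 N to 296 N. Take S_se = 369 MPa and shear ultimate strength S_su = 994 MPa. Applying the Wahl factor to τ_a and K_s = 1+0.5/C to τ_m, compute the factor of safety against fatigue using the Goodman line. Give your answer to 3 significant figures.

C = D/d = 68.0/8.0 = 8.5000; K_W = (4C−1)/(4C−4)+0.615/C = 1.1724; K_s = 1+0.5/C = 1.0588
F_a = (F_max−F_min)/2 = 65 N; F_m = (F_max+F_min)/2 = 231 N
τ_a = K_W·8F_aD/(πd³) = 1.1724 × 21.983 = 25.772 MPa
τ_m = K_s·8F_mD/(πd³) = 1.0588 × 78.125 = 82.721 MPa
Goodman: 1/n_f = τ_a/S_se + τ_m/S_su = 25.772/369 + 82.721/994 = 0.06984 + 0.08322 = 0.15306
n_f = 1/0.15306 = 6.533

6.53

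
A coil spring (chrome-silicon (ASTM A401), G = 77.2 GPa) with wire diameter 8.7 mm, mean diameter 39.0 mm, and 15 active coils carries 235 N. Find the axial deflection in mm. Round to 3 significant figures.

k = Gd⁴/(8D³N_a) = (77.2×10³)(8.7⁴)/(8·39.0³·15) = 62.133 N/mm
δ = F/k = 235 / 62.133 = 3.7822 mm

3.78 mm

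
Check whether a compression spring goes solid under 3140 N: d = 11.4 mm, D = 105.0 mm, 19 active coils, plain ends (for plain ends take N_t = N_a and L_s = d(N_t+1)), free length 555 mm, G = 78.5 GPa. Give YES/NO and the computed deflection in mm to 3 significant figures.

YES, δ = 417 mm

k = Gd⁴/(8D³N_a) = (78.5×10³)(11.4⁴)/(8·105.0³·19) = 7.5349 N/mm
N_t = 19; L_s = 11.4·20 = 228 mm; δ_solid = L₀ − L_s = 555 − 228 = 327 mm
δ = F/k = 3140/7.5349 = 416.73 mm
δ ≥ δ_solid → spring goes solid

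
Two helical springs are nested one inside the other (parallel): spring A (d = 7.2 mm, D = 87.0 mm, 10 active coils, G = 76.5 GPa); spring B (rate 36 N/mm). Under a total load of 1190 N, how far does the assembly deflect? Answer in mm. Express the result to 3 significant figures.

29.8 mm

k_A = Gd⁴/(8D³N_a) = (76.5×10³)(7.2⁴)/(8·87.0³·10) = 3.9025 N/mm
Parallel: k_eq = 3.9025 + 36 = 39.903 N/mm
δ = F/k_eq = 1190/39.903 = 29.823 mm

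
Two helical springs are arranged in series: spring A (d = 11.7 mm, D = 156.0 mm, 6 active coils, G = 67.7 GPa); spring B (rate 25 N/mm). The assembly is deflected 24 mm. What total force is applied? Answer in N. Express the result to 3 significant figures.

k_A = Gd⁴/(8D³N_a) = (67.7×10³)(11.7⁴)/(8·156.0³·6) = 6.9617 N/mm
Series: 1/k_eq = 1/6.9617 + 1/25 = 0.18364; k_eq = 5.4454 N/mm
F = k_eq·δ = 5.4454·24 = 130.69 N

131 N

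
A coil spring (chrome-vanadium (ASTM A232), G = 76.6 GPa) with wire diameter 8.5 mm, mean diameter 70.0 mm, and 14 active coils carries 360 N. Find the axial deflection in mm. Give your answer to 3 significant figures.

34.6 mm

k = Gd⁴/(8D³N_a) = (76.6×10³)(8.5⁴)/(8·70.0³·14) = 10.409 N/mm
δ = F/k = 360 / 10.409 = 34.587 mm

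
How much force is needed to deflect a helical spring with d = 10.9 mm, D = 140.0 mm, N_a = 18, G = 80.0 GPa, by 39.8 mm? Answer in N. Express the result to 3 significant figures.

k = Gd⁴/(8D³N_a) = (80.0×10³)(10.9⁴)/(8·140.0³·18) = 2.8579 N/mm
F = k·δ = 2.8579 × 39.8 = 113.75 N

114 N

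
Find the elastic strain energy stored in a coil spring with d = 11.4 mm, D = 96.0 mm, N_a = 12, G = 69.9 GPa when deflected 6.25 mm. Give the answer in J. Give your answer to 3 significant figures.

0.271 J

k = Gd⁴/(8D³N_a) = (69.9×10³)(11.4⁴)/(8·96.0³·12) = 13.9 N/mm
U = ½kδ² = 0.5 × 13.9 × 6.25² = 271.48 N·mm = 0.27148 J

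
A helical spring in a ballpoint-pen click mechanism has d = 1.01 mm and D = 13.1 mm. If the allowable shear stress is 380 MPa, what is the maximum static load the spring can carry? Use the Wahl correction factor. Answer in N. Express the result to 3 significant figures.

10.6 N

C = D/d = 13.1/1.01 = 12.9703
K_W = (4C−1)/(4C−4) + 0.615/C = 50.881/47.881 + 0.0474 = 1.1101
τ_max = K·8FD/(πd³) → F_max = τ_allow·πd³/(8DK)
F_max = 380·π·1.01³/(8·13.1·1.1101) = 1230/116.34 = 10.573 N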